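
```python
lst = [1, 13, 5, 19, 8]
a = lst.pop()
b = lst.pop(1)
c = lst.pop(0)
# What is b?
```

After line 1: lst = [1, 13, 5, 19, 8]
After line 2 (pop() -> a = 8): lst = [1, 13, 5, 19]
After line 3 (pop(1) -> b = 13): lst = [1, 5, 19]
After line 4 (pop(0) -> c = 1): lst = [5, 19]

13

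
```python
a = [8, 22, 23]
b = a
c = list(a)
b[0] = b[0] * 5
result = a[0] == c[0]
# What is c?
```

After line 1: a = [8, 22, 23]
After line 2 (b = a, alias): a = [8, 22, 23], b = [8, 22, 23]
After line 3 (c = list(a) is a copy, new object): c = [8, 22, 23]
After line 4 (b[0] = 8 * 5 = 40; mutates shared a/b): a = b = [40, 22, 23], c = [8, 22, 23]
After line 5 (a[0] = 40, c[0] = 8; result = False)

[8, 22, 23]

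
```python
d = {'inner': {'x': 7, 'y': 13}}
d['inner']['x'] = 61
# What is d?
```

After line 1: d = {'inner': {'x': 7, 'y': 13}}
After line 2 (inner x overwritten): d = {'inner': {'x': 61, 'y': 13}}

{'inner': {'x': 61, 'y': 13}}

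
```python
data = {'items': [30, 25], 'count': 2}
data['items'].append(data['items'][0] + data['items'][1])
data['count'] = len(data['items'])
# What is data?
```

After line 1: data = {'items': [30, 25], 'count': 2}
After line 2 (append 30 + 25 = 55): data = {'items': [30, 25, 55], 'count': 2}
After line 3 (count = len(items) = 3): data = {'items': [30, 25, 55], 'count': 3}

{'items': [30, 25, 55], 'count': 3}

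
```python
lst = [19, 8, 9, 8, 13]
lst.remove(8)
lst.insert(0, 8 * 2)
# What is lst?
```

After line 1: lst = [19, 8, 9, 8, 13]
After line 2 (remove first 8): lst = [19, 9, 8, 13]
After line 3 (insert 16 at index 0): lst = [16, 19, 9, 8, 13]

[16, 19, 9, 8, 13]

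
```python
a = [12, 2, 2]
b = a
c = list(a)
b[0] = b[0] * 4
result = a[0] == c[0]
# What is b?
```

After line 1: a = [12, 2, 2]
After line 2 (b = a, alias): a = [12, 2, 2], b = [12, 2, 2]
After line 3 (c = list(a) is a copy, new object): c = [12, 2, 2]
After line 4 (b[0] = 12 * 4 = 48; mutates shared a/b): a = b = [48, 2, 2], c = [12, 2, 2]
After line 5 (a[0] = 48, c[0] = 12; result = False)

[48, 2, 2]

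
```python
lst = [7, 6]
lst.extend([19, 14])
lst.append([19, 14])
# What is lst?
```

After line 1: lst = [7, 6]
After line 2 (extend unpacks [19, 14]): lst = [7, 6, 19, 14]
After line 3 (append adds [19, 14] as single element): lst = [7, 6, 19, 14, [19, 14]]

[7, 6, 19, 14, [19, 14]]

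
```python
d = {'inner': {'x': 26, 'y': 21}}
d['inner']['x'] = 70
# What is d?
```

After line 1: d = {'inner': {'x': 26, 'y': 21}}
After line 2 (inner x overwritten): d = {'inner': {'x': 70, 'y': 21}}

{'inner': {'x': 70, 'y': 21}}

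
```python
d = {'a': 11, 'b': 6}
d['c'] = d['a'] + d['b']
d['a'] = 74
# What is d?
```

After line 1: d = {'a': 11, 'b': 6}
After line 2 (d['c'] = 11 + 6): d = {'a': 11, 'b': 6, 'c': 17}
After line 3: d = {'a': 74, 'b': 6, 'c': 17}

{'a': 74, 'b': 6, 'c': 17}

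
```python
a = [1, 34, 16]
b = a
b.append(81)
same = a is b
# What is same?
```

After line 1: a = [1, 34, 16]
After line 2 (b = a is an alias, same object): a = [1, 34, 16], b = [1, 34, 16]
After line 3 (b.append mutates the shared list): a = [1, 34, 16, 81], b = [1, 34, 16, 81]
After line 4 (same = a is b; same object -> True): same = True

True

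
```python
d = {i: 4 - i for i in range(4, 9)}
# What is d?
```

{4: 0, 5: -1, 6: -2, 7: -3, 8: -4}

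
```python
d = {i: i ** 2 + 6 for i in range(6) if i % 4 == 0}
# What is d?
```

{0: 6, 4: 22}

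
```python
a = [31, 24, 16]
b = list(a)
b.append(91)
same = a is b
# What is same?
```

After line 1: a = [31, 24, 16]
After line 2 (b = list(a) is a shallow copy, new object): a = [31, 24, 16], b = [31, 24, 16]
After line 3 (append only mutates b): a = [31, 24, 16], b = [31, 24, 16, 91]
After line 4 (same = a is b; different objects -> False): same = False

False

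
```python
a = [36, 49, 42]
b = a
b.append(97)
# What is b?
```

After line 1: a = [36, 49, 42]
After line 2 (b = a is an alias, same object): a = [36, 49, 42], b = [36, 49, 42]
After line 3 (b.append mutates the shared list): a = [36, 49, 42, 97], b = [36, 49, 42, 97]

[36, 49, 42, 97]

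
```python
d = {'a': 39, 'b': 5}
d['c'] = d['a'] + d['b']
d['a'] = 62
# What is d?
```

After line 1: d = {'a': 39, 'b': 5}
After line 2 (d['c'] = 39 + 5): d = {'a': 39, 'b': 5, 'c': 44}
After line 3: d = {'a': 62, 'b': 5, 'c': 44}

{'a': 62, 'b': 5, 'c': 44}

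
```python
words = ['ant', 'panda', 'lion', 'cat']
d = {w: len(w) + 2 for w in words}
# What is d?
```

{'ant': 5, 'panda': 7, 'lion': 6, 'cat': 5}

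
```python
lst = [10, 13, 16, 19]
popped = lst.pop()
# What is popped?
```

19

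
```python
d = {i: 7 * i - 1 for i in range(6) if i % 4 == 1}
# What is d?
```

{1: 6, 5: 34}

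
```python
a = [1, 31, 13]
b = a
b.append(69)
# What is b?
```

After line 1: a = [1, 31, 13]
After line 2 (b = a is an alias, same object): a = [1, 31, 13], b = [1, 31, 13]
After line 3 (b.append mutates the shared list): a = [1, 31, 13, 69], b = [1, 31, 13, 69]

[1, 31, 13, 69]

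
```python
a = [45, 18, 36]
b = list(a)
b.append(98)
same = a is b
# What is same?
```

After line 1: a = [45, 18, 36]
After line 2 (b = list(a) is a shallow copy, new object): a = [45, 18, 36], b = [45, 18, 36]
After line 3 (append only mutates b): a = [45, 18, 36], b = [45, 18, 36, 98]
After line 4 (same = a is b; different objects -> False): same = False

False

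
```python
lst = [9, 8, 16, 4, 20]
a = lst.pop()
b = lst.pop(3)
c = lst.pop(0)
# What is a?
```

After line 1: lst = [9, 8, 16, 4, 20]
After line 2 (pop() -> a = 20): lst = [9, 8, 16, 4]
After line 3 (pop(3) -> b = 4): lst = [9, 8, 16]
After line 4 (pop(0) -> c = 9): lst = [8, 16]

20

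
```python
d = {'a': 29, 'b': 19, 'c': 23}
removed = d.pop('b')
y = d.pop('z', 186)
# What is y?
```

After line 1: d = {'a': 29, 'b': 19, 'c': 23}
After line 2 (pop 'b' returns 19): d = {'a': 29, 'c': 23}, removed = 19
After line 3 (pop 'z' missing, returns default 186): d = {'a': 29, 'c': 23}, y = 186

186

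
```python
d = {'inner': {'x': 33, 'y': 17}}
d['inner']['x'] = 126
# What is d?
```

After line 1: d = {'inner': {'x': 33, 'y': 17}}
After line 2 (inner x overwritten): d = {'inner': {'x': 126, 'y': 17}}

{'inner': {'x': 126, 'y': 17}}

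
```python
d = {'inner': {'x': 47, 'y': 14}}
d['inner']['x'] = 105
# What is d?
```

After line 1: d = {'inner': {'x': 47, 'y': 14}}
After line 2 (inner x overwritten): d = {'inner': {'x': 105, 'y': 14}}

{'inner': {'x': 105, 'y': 14}}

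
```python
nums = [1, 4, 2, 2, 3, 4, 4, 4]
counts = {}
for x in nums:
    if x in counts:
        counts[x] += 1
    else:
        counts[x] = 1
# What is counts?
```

Initial: counts = {}, nums = [1, 4, 2, 2, 3, 4, 4, 4]
See 1: counts = {1: 1}
See 4: counts = {1: 1, 4: 1}
See 2: counts = {1: 1, 4: 1, 2: 1}
See 2: counts = {1: 1, 4: 1, 2: 2}
See 3: counts = {1: 1, 4: 1, 2: 2, 3: 1}
See 4: counts = {1: 1, 4: 2, 2: 2, 3: 1}
See 4: counts = {1: 1, 4: 3, 2: 2, 3: 1}
See 4: counts = {1: 1, 4: 4, 2: 2, 3: 1}

{1: 1, 4: 4, 2: 2, 3: 1}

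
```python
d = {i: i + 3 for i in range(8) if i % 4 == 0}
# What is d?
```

{0: 3, 4: 7}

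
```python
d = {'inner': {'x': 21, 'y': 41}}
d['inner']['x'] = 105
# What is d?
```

After line 1: d = {'inner': {'x': 21, 'y': 41}}
After line 2 (inner x overwritten): d = {'inner': {'x': 105, 'y': 41}}

{'inner': {'x': 105, 'y': 41}}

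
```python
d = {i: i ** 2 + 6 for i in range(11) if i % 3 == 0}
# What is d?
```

{0: 6, 3: 15, 6: 42, 9: 87}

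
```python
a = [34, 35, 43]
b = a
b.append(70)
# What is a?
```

After line 1: a = [34, 35, 43]
After line 2 (b = a is an alias, same object): a = [34, 35, 43], b = [34, 35, 43]
After line 3 (b.append mutates the shared list): a = [34, 35, 43, 70], b = [34, 35, 43, 70]

[34, 35, 43, 70]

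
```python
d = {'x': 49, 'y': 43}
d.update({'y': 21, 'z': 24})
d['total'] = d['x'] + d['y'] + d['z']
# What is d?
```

After line 1: d = {'x': 49, 'y': 43}
After line 2 (y overwritten, z added): d = {'x': 49, 'y': 21, 'z': 24}
After line 3 (total = 49 + 21 + 24 = 94): d = {'x': 49, 'y': 21, 'z': 24, 'total': 94}

{'x': 49, 'y': 21, 'z': 24, 'total': 94}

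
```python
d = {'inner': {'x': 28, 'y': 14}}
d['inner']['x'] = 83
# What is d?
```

After line 1: d = {'inner': {'x': 28, 'y': 14}}
After line 2 (inner x overwritten): d = {'inner': {'x': 83, 'y': 14}}

{'inner': {'x': 83, 'y': 14}}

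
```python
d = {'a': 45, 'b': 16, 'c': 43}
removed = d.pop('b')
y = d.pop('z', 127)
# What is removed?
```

After line 1: d = {'a': 45, 'b': 16, 'c': 43}
After line 2 (pop 'b' returns 16): d = {'a': 45, 'c': 43}, removed = 16
After line 3 (pop 'z' missing, returns default 127): d = {'a': 45, 'c': 43}, y = 127

16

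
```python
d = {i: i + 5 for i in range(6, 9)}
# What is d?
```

{6: 11, 7: 12, 8: 13}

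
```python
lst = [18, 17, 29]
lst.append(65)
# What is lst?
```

[18, 17, 29, 65]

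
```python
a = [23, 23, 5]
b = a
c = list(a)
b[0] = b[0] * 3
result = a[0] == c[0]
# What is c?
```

After line 1: a = [23, 23, 5]
After line 2 (b = a, alias): a = [23, 23, 5], b = [23, 23, 5]
After line 3 (c = list(a) is a copy, new object): c = [23, 23, 5]
After line 4 (b[0] = 23 * 3 = 69; mutates shared a/b): a = b = [69, 23, 5], c = [23, 23, 5]
After line 5 (a[0] = 69, c[0] = 23; result = False)

[23, 23, 5]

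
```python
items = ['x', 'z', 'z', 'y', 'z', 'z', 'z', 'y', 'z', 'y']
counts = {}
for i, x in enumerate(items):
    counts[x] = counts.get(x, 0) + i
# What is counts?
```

Initial: counts = {}, items = ['x', 'z', 'z', 'y', 'z', 'z', 'z', 'y', 'z', 'y']
i=0, x='x': counts = {'x': 0}
i=1, x='z': counts = {'x': 0, 'z': 1}
i=2, x='z': counts = {'x': 0, 'z': 3}
i=3, x='y': counts = {'x': 0, 'z': 3, 'y': 3}
i=4, x='z': counts = {'x': 0, 'z': 7, 'y': 3}
i=5, x='z': counts = {'x': 0, 'z': 12, 'y': 3}
i=6, x='z': counts = {'x': 0, 'z': 18, 'y': 3}
i=7, x='y': counts = {'x': 0, 'z': 18, 'y': 10}
i=8, x='z': counts = {'x': 0, 'z': 26, 'y': 10}
i=9, x='y': counts = {'x': 0, 'z': 26, 'y': 19}

{'x': 0, 'z': 26, 'y': 19}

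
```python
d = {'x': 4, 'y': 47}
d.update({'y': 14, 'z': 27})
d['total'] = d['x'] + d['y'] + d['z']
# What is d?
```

After line 1: d = {'x': 4, 'y': 47}
After line 2 (y overwritten, z added): d = {'x': 4, 'y': 14, 'z': 27}
After line 3 (total = 4 + 14 + 27 = 45): d = {'x': 4, 'y': 14, 'z': 27, 'total': 45}

{'x': 4, 'y': 14, 'z': 27, 'total': 45}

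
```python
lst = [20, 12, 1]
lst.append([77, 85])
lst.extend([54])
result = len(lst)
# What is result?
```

After line 1: lst = [20, 12, 1]
After line 2 (append adds [77, 85] as single element): lst = [20, 12, 1, [77, 85]]
After line 3 (extend unpacks [54], adds 54): lst = [20, 12, 1, [77, 85], 54]
After line 4: result = len(lst) = 5

5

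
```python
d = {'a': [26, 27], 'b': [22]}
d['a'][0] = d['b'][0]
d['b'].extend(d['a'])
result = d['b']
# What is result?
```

After line 1: d = {'a': [26, 27], 'b': [22]}
After line 2 (a[0] = b[0] = 22): d = {'a': [22, 27], 'b': [22]}
After line 3 (b.extend(a) appends [22, 27]): d = {'a': [22, 27], 'b': [22, 22, 27]}
After line 4: result = d['b'] = [22, 22, 27]

[22, 22, 27]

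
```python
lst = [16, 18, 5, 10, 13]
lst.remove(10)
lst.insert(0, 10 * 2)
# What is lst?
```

After line 1: lst = [16, 18, 5, 10, 13]
After line 2 (remove first 10): lst = [16, 18, 5, 13]
After line 3 (insert 20 at index 0): lst = [20, 16, 18, 5, 13]

[20, 16, 18, 5, 13]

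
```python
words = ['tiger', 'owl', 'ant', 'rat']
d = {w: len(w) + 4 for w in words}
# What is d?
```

{'tiger': 9, 'owl': 7, 'ant': 7, 'rat': 7}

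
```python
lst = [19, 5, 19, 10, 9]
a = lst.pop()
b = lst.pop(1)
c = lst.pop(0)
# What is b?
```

After line 1: lst = [19, 5, 19, 10, 9]
After line 2 (pop() -> a = 9): lst = [19, 5, 19, 10]
After line 3 (pop(1) -> b = 5): lst = [19, 19, 10]
After line 4 (pop(0) -> c = 19): lst = [19, 10]

5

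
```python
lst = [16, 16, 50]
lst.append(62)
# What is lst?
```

[16, 16, 50, 62]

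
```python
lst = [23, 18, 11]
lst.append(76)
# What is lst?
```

[23, 18, 11, 76]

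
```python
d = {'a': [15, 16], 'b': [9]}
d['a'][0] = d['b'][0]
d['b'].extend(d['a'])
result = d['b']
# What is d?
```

After line 1: d = {'a': [15, 16], 'b': [9]}
After line 2 (a[0] = b[0] = 9): d = {'a': [9, 16], 'b': [9]}
After line 3 (b.extend(a) appends [9, 16]): d = {'a': [9, 16], 'b': [9, 9, 16]}
After line 4: result = d['b'] = [9, 9, 16]

{'a': [9, 16], 'b': [9, 9, 16]}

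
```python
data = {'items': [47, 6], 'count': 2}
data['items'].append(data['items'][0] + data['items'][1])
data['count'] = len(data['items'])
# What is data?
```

After line 1: data = {'items': [47, 6], 'count': 2}
After line 2 (append 47 + 6 = 53): data = {'items': [47, 6, 53], 'count': 2}
After line 3 (count = len(items) = 3): data = {'items': [47, 6, 53], 'count': 3}

{'items': [47, 6, 53], 'count': 3}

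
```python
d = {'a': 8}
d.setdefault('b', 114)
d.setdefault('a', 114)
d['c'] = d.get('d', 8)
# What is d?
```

After line 1: d = {'a': 8}
After line 2 (setdefault adds 'b'=114): d = {'a': 8, 'b': 114}
After line 3 (setdefault 'a' no-op, already exists): d = {'a': 8, 'b': 114}
After line 4 (get('d', 8) returns default since 'd' not in d): d = {'a': 8, 'b': 114, 'c': 8}

{'a': 8, 'b': 114, 'c': 8}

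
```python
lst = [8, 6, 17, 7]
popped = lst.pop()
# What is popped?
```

7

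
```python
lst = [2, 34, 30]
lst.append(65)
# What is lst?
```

[2, 34, 30, 65]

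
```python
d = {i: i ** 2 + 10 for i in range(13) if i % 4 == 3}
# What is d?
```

{3: 19, 7: 59, 11: 131}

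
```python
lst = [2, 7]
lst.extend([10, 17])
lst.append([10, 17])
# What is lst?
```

After line 1: lst = [2, 7]
After line 2 (extend unpacks [10, 17]): lst = [2, 7, 10, 17]
After line 3 (append adds [10, 17] as single element): lst = [2, 7, 10, 17, [10, 17]]

[2, 7, 10, 17, [10, 17]]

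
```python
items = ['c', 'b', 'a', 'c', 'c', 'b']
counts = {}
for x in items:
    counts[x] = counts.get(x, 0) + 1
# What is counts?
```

Initial: counts = {}, items = ['c', 'b', 'a', 'c', 'c', 'b']
See 'c': counts = {'c': 1}
See 'b': counts = {'c': 1, 'b': 1}
See 'a': counts = {'c': 1, 'b': 1, 'a': 1}
See 'c': counts = {'c': 2, 'b': 1, 'a': 1}
See 'c': counts = {'c': 3, 'b': 1, 'a': 1}
See 'b': counts = {'c': 3, 'b': 2, 'a': 1}

{'c': 3, 'b': 2, 'a': 1}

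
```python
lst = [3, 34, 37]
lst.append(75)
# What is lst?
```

[3, 34, 37, 75]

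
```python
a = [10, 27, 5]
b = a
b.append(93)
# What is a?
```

After line 1: a = [10, 27, 5]
After line 2 (b = a is an alias, same object): a = [10, 27, 5], b = [10, 27, 5]
After line 3 (b.append mutates the shared list): a = [10, 27, 5, 93], b = [10, 27, 5, 93]

[10, 27, 5, 93]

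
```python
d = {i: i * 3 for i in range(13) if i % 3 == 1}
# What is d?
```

{1: 3, 4: 12, 7: 21, 10: 30}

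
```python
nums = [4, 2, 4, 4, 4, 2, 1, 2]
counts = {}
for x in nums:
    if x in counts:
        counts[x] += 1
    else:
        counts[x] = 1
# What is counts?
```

Initial: counts = {}, nums = [4, 2, 4, 4, 4, 2, 1, 2]
See 4: counts = {4: 1}
See 2: counts = {4: 1, 2: 1}
See 4: counts = {4: 2, 2: 1}
See 4: counts = {4: 3, 2: 1}
See 4: counts = {4: 4, 2: 1}
See 2: counts = {4: 4, 2: 2}
See 1: counts = {4: 4, 2: 2, 1: 1}
See 2: counts = {4: 4, 2: 3, 1: 1}

{4: 4, 2: 3, 1: 1}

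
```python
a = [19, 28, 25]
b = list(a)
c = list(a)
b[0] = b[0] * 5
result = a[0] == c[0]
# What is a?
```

After line 1: a = [19, 28, 25]
After line 2 (b = list(a), copy): a = [19, 28, 25], b = [19, 28, 25]
After line 3 (c = list(a) is a copy, new object): c = [19, 28, 25]
After line 4 (b[0] = 19 * 5 = 95; only b mutates (copy)): a = [19, 28, 25], b = [95, 28, 25], c = [19, 28, 25]
After line 5 (a[0] = 19, c[0] = 19; result = True)

[19, 28, 25]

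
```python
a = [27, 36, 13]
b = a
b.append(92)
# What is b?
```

After line 1: a = [27, 36, 13]
After line 2 (b = a is an alias, same object): a = [27, 36, 13], b = [27, 36, 13]
After line 3 (b.append mutates the shared list): a = [27, 36, 13, 92], b = [27, 36, 13, 92]

[27, 36, 13, 92]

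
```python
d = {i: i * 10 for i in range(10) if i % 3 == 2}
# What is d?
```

{2: 20, 5: 50, 8: 80}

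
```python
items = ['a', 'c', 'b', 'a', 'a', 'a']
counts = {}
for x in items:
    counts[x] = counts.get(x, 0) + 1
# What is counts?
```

Initial: counts = {}, items = ['a', 'c', 'b', 'a', 'a', 'a']
See 'a': counts = {'a': 1}
See 'c': counts = {'a': 1, 'c': 1}
See 'b': counts = {'a': 1, 'c': 1, 'b': 1}
See 'a': counts = {'a': 2, 'c': 1, 'b': 1}
See 'a': counts = {'a': 3, 'c': 1, 'b': 1}
See 'a': counts = {'a': 4, 'c': 1, 'b': 1}

{'a': 4, 'c': 1, 'b': 1}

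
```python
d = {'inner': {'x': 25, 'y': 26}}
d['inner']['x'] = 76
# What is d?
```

After line 1: d = {'inner': {'x': 25, 'y': 26}}
After line 2 (inner x overwritten): d = {'inner': {'x': 76, 'y': 26}}

{'inner': {'x': 76, 'y': 26}}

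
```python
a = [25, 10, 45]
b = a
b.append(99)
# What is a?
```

After line 1: a = [25, 10, 45]
After line 2 (b = a is an alias, same object): a = [25, 10, 45], b = [25, 10, 45]
After line 3 (b.append mutates the shared list): a = [25, 10, 45, 99], b = [25, 10, 45, 99]

[25, 10, 45, 99]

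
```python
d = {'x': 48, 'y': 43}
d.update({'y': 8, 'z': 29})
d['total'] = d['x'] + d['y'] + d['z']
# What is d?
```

After line 1: d = {'x': 48, 'y': 43}
After line 2 (y overwritten, z added): d = {'x': 48, 'y': 8, 'z': 29}
After line 3 (total = 48 + 8 + 29 = 85): d = {'x': 48, 'y': 8, 'z': 29, 'total': 85}

{'x': 48, 'y': 8, 'z': 29, 'total': 85}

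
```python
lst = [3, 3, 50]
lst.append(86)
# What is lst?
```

[3, 3, 50, 86]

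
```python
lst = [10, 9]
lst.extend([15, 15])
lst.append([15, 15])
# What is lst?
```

After line 1: lst = [10, 9]
After line 2 (extend unpacks [15, 15]): lst = [10, 9, 15, 15]
After line 3 (append adds [15, 15] as single element): lst = [10, 9, 15, 15, [15, 15]]

[10, 9, 15, 15, [15, 15]]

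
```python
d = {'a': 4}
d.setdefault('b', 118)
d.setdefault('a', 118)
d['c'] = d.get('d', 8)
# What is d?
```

After line 1: d = {'a': 4}
After line 2 (setdefault adds 'b'=118): d = {'a': 4, 'b': 118}
After line 3 (setdefault 'a' no-op, already exists): d = {'a': 4, 'b': 118}
After line 4 (get('d', 8) returns default since 'd' not in d): d = {'a': 4, 'b': 118, 'c': 8}

{'a': 4, 'b': 118, 'c': 8}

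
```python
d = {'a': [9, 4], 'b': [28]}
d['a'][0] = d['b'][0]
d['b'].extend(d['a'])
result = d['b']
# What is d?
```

After line 1: d = {'a': [9, 4], 'b': [28]}
After line 2 (a[0] = b[0] = 28): d = {'a': [28, 4], 'b': [28]}
After line 3 (b.extend(a) appends [28, 4]): d = {'a': [28, 4], 'b': [28, 28, 4]}
After line 4: result = d['b'] = [28, 28, 4]

{'a': [28, 4], 'b': [28, 28, 4]}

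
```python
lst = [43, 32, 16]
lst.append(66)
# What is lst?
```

[43, 32, 16, 66]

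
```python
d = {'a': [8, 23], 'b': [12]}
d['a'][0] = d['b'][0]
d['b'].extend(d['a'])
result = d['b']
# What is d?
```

After line 1: d = {'a': [8, 23], 'b': [12]}
After line 2 (a[0] = b[0] = 12): d = {'a': [12, 23], 'b': [12]}
After line 3 (b.extend(a) appends [12, 23]): d = {'a': [12, 23], 'b': [12, 12, 23]}
After line 4: result = d['b'] = [12, 12, 23]

{'a': [12, 23], 'b': [12, 12, 23]}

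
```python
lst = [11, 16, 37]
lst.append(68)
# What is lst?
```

[11, 16, 37, 68]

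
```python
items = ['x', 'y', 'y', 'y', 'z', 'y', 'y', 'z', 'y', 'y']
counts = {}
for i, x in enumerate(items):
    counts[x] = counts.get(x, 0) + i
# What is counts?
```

Initial: counts = {}, items = ['x', 'y', 'y', 'y', 'z', 'y', 'y', 'z', 'y', 'y']
i=0, x='x': counts = {'x': 0}
i=1, x='y': counts = {'x': 0, 'y': 1}
i=2, x='y': counts = {'x': 0, 'y': 3}
i=3, x='y': counts = {'x': 0, 'y': 6}
i=4, x='z': counts = {'x': 0, 'y': 6, 'z': 4}
i=5, x='y': counts = {'x': 0, 'y': 11, 'z': 4}
i=6, x='y': counts = {'x': 0, 'y': 17, 'z': 4}
i=7, x='z': counts = {'x': 0, 'y': 17, 'z': 11}
i=8, x='y': counts = {'x': 0, 'y': 25, 'z': 11}
i=9, x='y': counts = {'x': 0, 'y': 34, 'z': 11}

{'x': 0, 'y': 34, 'z': 11}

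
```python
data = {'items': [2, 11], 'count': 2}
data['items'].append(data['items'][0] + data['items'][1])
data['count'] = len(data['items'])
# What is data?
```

After line 1: data = {'items': [2, 11], 'count': 2}
After line 2 (append 2 + 11 = 13): data = {'items': [2, 11, 13], 'count': 2}
After line 3 (count = len(items) = 3): data = {'items': [2, 11, 13], 'count': 3}

{'items': [2, 11, 13], 'count': 3}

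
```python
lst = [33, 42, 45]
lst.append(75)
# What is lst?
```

[33, 42, 45, 75]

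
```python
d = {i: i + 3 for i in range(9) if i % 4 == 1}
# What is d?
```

{1: 4, 5: 8}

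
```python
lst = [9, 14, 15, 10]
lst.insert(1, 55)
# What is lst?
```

[9, 55, 14, 15, 10]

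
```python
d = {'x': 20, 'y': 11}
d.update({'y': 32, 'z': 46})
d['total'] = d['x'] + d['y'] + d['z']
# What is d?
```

After line 1: d = {'x': 20, 'y': 11}
After line 2 (y overwritten, z added): d = {'x': 20, 'y': 32, 'z': 46}
After line 3 (total = 20 + 32 + 46 = 98): d = {'x': 20, 'y': 32, 'z': 46, 'total': 98}

{'x': 20, 'y': 32, 'z': 46, 'total': 98}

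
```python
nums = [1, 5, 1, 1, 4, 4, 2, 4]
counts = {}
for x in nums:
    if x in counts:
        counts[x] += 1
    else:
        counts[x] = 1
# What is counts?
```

Initial: counts = {}, nums = [1, 5, 1, 1, 4, 4, 2, 4]
See 1: counts = {1: 1}
See 5: counts = {1: 1, 5: 1}
See 1: counts = {1: 2, 5: 1}
See 1: counts = {1: 3, 5: 1}
See 4: counts = {1: 3, 5: 1, 4: 1}
See 4: counts = {1: 3, 5: 1, 4: 2}
See 2: counts = {1: 3, 5: 1, 4: 2, 2: 1}
See 4: counts = {1: 3, 5: 1, 4: 3, 2: 1}

{1: 3, 5: 1, 4: 3, 2: 1}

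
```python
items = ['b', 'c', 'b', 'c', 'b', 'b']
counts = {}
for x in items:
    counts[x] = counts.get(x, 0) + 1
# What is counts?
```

Initial: counts = {}, items = ['b', 'c', 'b', 'c', 'b', 'b']
See 'b': counts = {'b': 1}
See 'c': counts = {'b': 1, 'c': 1}
See 'b': counts = {'b': 2, 'c': 1}
See 'c': counts = {'b': 2, 'c': 2}
See 'b': counts = {'b': 3, 'c': 2}
See 'b': counts = {'b': 4, 'c': 2}

{'b': 4, 'c': 2}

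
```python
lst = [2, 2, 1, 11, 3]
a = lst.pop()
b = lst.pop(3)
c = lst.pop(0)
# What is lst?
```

After line 1: lst = [2, 2, 1, 11, 3]
After line 2 (pop() -> a = 3): lst = [2, 2, 1, 11]
After line 3 (pop(3) -> b = 11): lst = [2, 2, 1]
After line 4 (pop(0) -> c = 2): lst = [2, 1]

[2, 1]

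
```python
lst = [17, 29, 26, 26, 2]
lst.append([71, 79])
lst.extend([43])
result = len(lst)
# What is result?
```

After line 1: lst = [17, 29, 26, 26, 2]
After line 2 (append adds [71, 79] as single element): lst = [17, 29, 26, 26, 2, [71, 79]]
After line 3 (extend unpacks [43], adds 43): lst = [17, 29, 26, 26, 2, [71, 79], 43]
After line 4: result = len(lst) = 7

7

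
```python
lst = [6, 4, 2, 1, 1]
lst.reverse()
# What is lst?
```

[1, 1, 2, 4, 6]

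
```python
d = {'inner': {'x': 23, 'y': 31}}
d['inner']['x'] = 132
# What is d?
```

After line 1: d = {'inner': {'x': 23, 'y': 31}}
After line 2 (inner x overwritten): d = {'inner': {'x': 132, 'y': 31}}

{'inner': {'x': 132, 'y': 31}}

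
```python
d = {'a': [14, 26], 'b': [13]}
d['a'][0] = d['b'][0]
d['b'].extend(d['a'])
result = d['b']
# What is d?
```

After line 1: d = {'a': [14, 26], 'b': [13]}
After line 2 (a[0] = b[0] = 13): d = {'a': [13, 26], 'b': [13]}
After line 3 (b.extend(a) appends [13, 26]): d = {'a': [13, 26], 'b': [13, 13, 26]}
After line 4: result = d['b'] = [13, 13, 26]

{'a': [13, 26], 'b': [13, 13, 26]}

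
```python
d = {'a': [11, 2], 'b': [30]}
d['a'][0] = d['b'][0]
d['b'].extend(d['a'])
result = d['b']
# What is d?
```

After line 1: d = {'a': [11, 2], 'b': [30]}
After line 2 (a[0] = b[0] = 30): d = {'a': [30, 2], 'b': [30]}
After line 3 (b.extend(a) appends [30, 2]): d = {'a': [30, 2], 'b': [30, 30, 2]}
After line 4: result = d['b'] = [30, 30, 2]

{'a': [30, 2], 'b': [30, 30, 2]}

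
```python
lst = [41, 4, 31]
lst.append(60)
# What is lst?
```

[41, 4, 31, 60]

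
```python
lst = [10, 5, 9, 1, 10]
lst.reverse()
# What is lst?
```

[10, 1, 9, 5, 10]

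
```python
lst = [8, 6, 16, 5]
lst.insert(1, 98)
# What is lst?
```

[8, 98, 6, 16, 5]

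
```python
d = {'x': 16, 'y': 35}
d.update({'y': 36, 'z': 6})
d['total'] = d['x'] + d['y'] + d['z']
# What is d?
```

After line 1: d = {'x': 16, 'y': 35}
After line 2 (y overwritten, z added): d = {'x': 16, 'y': 36, 'z': 6}
After line 3 (total = 16 + 36 + 6 = 58): d = {'x': 16, 'y': 36, 'z': 6, 'total': 58}

{'x': 16, 'y': 36, 'z': 6, 'total': 58}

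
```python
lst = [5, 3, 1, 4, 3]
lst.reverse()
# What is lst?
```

[3, 4, 1, 3, 5]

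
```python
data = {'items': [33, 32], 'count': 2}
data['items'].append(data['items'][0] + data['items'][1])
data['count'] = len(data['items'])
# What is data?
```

After line 1: data = {'items': [33, 32], 'count': 2}
After line 2 (append 33 + 32 = 65): data = {'items': [33, 32, 65], 'count': 2}
After line 3 (count = len(items) = 3): data = {'items': [33, 32, 65], 'count': 3}

{'items': [33, 32, 65], 'count': 3}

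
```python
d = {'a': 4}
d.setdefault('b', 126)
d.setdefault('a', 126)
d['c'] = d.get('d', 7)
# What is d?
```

After line 1: d = {'a': 4}
After line 2 (setdefault adds 'b'=126): d = {'a': 4, 'b': 126}
After line 3 (setdefault 'a' no-op, already exists): d = {'a': 4, 'b': 126}
After line 4 (get('d', 7) returns default since 'd' not in d): d = {'a': 4, 'b': 126, 'c': 7}

{'a': 4, 'b': 126, 'c': 7}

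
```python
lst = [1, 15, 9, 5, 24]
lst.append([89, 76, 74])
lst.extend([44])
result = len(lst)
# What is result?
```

After line 1: lst = [1, 15, 9, 5, 24]
After line 2 (append adds [89, 76, 74] as single element): lst = [1, 15, 9, 5, 24, [89, 76, 74]]
After line 3 (extend unpacks [44], adds 44): lst = [1, 15, 9, 5, 24, [89, 76, 74], 44]
After line 4: result = len(lst) = 7

7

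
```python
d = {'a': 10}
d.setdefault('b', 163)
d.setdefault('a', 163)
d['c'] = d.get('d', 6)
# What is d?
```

After line 1: d = {'a': 10}
After line 2 (setdefault adds 'b'=163): d = {'a': 10, 'b': 163}
After line 3 (setdefault 'a' no-op, already exists): d = {'a': 10, 'b': 163}
After line 4 (get('d', 6) returns default since 'd' not in d): d = {'a': 10, 'b': 163, 'c': 6}

{'a': 10, 'b': 163, 'c': 6}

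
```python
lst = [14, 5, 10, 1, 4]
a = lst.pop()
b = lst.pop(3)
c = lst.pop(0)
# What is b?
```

After line 1: lst = [14, 5, 10, 1, 4]
After line 2 (pop() -> a = 4): lst = [14, 5, 10, 1]
After line 3 (pop(3) -> b = 1): lst = [14, 5, 10]
After line 4 (pop(0) -> c = 14): lst = [5, 10]

1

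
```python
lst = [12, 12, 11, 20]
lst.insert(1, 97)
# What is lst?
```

[12, 97, 12, 11, 20]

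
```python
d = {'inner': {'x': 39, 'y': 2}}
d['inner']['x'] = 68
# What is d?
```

After line 1: d = {'inner': {'x': 39, 'y': 2}}
After line 2 (inner x overwritten): d = {'inner': {'x': 68, 'y': 2}}

{'inner': {'x': 68, 'y': 2}}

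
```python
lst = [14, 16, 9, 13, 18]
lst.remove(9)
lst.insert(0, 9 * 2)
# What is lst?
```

After line 1: lst = [14, 16, 9, 13, 18]
After line 2 (remove first 9): lst = [14, 16, 13, 18]
After line 3 (insert 18 at index 0): lst = [18, 14, 16, 13, 18]

[18, 14, 16, 13, 18]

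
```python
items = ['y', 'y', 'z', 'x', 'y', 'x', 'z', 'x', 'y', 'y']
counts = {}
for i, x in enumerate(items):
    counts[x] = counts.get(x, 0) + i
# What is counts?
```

Initial: counts = {}, items = ['y', 'y', 'z', 'x', 'y', 'x', 'z', 'x', 'y', 'y']
i=0, x='y': counts = {'y': 0}
i=1, x='y': counts = {'y': 1}
i=2, x='z': counts = {'y': 1, 'z': 2}
i=3, x='x': counts = {'y': 1, 'z': 2, 'x': 3}
i=4, x='y': counts = {'y': 5, 'z': 2, 'x': 3}
i=5, x='x': counts = {'y': 5, 'z': 2, 'x': 8}
i=6, x='z': counts = {'y': 5, 'z': 8, 'x': 8}
i=7, x='x': counts = {'y': 5, 'z': 8, 'x': 15}
i=8, x='y': counts = {'y': 13, 'z': 8, 'x': 15}
i=9, x='y': counts = {'y': 22, 'z': 8, 'x': 15}

{'y': 22, 'z': 8, 'x': 15}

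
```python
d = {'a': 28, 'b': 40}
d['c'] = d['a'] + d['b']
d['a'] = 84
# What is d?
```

After line 1: d = {'a': 28, 'b': 40}
After line 2 (d['c'] = 28 + 40): d = {'a': 28, 'b': 40, 'c': 68}
After line 3: d = {'a': 84, 'b': 40, 'c': 68}

{'a': 84, 'b': 40, 'c': 68}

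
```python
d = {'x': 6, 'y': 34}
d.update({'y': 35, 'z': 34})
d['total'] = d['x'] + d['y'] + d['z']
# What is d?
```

After line 1: d = {'x': 6, 'y': 34}
After line 2 (y overwritten, z added): d = {'x': 6, 'y': 35, 'z': 34}
After line 3 (total = 6 + 35 + 34 = 75): d = {'x': 6, 'y': 35, 'z': 34, 'total': 75}

{'x': 6, 'y': 35, 'z': 34, 'total': 75}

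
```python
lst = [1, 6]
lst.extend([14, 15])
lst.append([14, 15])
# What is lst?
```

After line 1: lst = [1, 6]
After line 2 (extend unpacks [14, 15]): lst = [1, 6, 14, 15]
After line 3 (append adds [14, 15] as single element): lst = [1, 6, 14, 15, [14, 15]]

[1, 6, 14, 15, [14, 15]]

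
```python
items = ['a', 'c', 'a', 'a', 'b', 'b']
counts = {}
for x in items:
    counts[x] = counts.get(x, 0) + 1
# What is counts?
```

Initial: counts = {}, items = ['a', 'c', 'a', 'a', 'b', 'b']
See 'a': counts = {'a': 1}
See 'c': counts = {'a': 1, 'c': 1}
See 'a': counts = {'a': 2, 'c': 1}
See 'a': counts = {'a': 3, 'c': 1}
See 'b': counts = {'a': 3, 'c': 1, 'b': 1}
See 'b': counts = {'a': 3, 'c': 1, 'b': 2}

{'a': 3, 'c': 1, 'b': 2}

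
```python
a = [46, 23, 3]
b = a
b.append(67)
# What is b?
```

After line 1: a = [46, 23, 3]
After line 2 (b = a is an alias, same object): a = [46, 23, 3], b = [46, 23, 3]
After line 3 (b.append mutates the shared list): a = [46, 23, 3, 67], b = [46, 23, 3, 67]

[46, 23, 3, 67]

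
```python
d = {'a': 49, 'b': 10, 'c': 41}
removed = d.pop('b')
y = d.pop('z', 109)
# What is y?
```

After line 1: d = {'a': 49, 'b': 10, 'c': 41}
After line 2 (pop 'b' returns 10): d = {'a': 49, 'c': 41}, removed = 10
After line 3 (pop 'z' missing, returns default 109): d = {'a': 49, 'c': 41}, y = 109

109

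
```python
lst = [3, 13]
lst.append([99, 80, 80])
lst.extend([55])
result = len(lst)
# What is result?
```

After line 1: lst = [3, 13]
After line 2 (append adds [99, 80, 80] as single element): lst = [3, 13, [99, 80, 80]]
After line 3 (extend unpacks [55], adds 55): lst = [3, 13, [99, 80, 80], 55]
After line 4: result = len(lst) = 4

4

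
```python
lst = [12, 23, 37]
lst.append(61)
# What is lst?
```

[12, 23, 37, 61]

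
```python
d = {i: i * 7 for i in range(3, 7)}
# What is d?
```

{3: 21, 4: 28, 5: 35, 6: 42}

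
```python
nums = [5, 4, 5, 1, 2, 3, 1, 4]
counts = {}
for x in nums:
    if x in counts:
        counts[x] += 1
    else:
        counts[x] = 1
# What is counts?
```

Initial: counts = {}, nums = [5, 4, 5, 1, 2, 3, 1, 4]
See 5: counts = {5: 1}
See 4: counts = {5: 1, 4: 1}
See 5: counts = {5: 2, 4: 1}
See 1: counts = {5: 2, 4: 1, 1: 1}
See 2: counts = {5: 2, 4: 1, 1: 1, 2: 1}
See 3: counts = {5: 2, 4: 1, 1: 1, 2: 1, 3: 1}
See 1: counts = {5: 2, 4: 1, 1: 2, 2: 1, 3: 1}
See 4: counts = {5: 2, 4: 2, 1: 2, 2: 1, 3: 1}

{5: 2, 4: 2, 1: 2, 2: 1, 3: 1}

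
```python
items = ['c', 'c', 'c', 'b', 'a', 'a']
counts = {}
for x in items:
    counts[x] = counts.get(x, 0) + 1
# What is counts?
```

Initial: counts = {}, items = ['c', 'c', 'c', 'b', 'a', 'a']
See 'c': counts = {'c': 1}
See 'c': counts = {'c': 2}
See 'c': counts = {'c': 3}
See 'b': counts = {'c': 3, 'b': 1}
See 'a': counts = {'c': 3, 'b': 1, 'a': 1}
See 'a': counts = {'c': 3, 'b': 1, 'a': 2}

{'c': 3, 'b': 1, 'a': 2}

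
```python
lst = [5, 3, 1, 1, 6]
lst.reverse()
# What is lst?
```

[6, 1, 1, 3, 5]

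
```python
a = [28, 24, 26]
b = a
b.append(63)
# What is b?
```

After line 1: a = [28, 24, 26]
After line 2 (b = a is an alias, same object): a = [28, 24, 26], b = [28, 24, 26]
After line 3 (b.append mutates the shared list): a = [28, 24, 26, 63], b = [28, 24, 26, 63]

[28, 24, 26, 63]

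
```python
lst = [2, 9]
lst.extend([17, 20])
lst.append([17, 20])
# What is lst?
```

After line 1: lst = [2, 9]
After line 2 (extend unpacks [17, 20]): lst = [2, 9, 17, 20]
After line 3 (append adds [17, 20] as single element): lst = [2, 9, 17, 20, [17, 20]]

[2, 9, 17, 20, [17, 20]]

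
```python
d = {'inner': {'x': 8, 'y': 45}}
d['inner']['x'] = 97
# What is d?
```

After line 1: d = {'inner': {'x': 8, 'y': 45}}
After line 2 (inner x overwritten): d = {'inner': {'x': 97, 'y': 45}}

{'inner': {'x': 97, 'y': 45}}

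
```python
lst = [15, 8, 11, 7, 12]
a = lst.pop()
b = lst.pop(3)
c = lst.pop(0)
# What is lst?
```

After line 1: lst = [15, 8, 11, 7, 12]
After line 2 (pop() -> a = 12): lst = [15, 8, 11, 7]
After line 3 (pop(3) -> b = 7): lst = [15, 8, 11]
After line 4 (pop(0) -> c = 15): lst = [8, 11]

[8, 11]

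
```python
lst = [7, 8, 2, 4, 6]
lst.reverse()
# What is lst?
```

[6, 4, 2, 8, 7]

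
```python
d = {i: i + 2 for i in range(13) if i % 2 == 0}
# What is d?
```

{0: 2, 2: 4, 4: 6, 6: 8, 8: 10, 10: 12, 12: 14}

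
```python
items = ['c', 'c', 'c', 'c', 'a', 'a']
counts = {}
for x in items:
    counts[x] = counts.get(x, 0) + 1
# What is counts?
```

Initial: counts = {}, items = ['c', 'c', 'c', 'c', 'a', 'a']
See 'c': counts = {'c': 1}
See 'c': counts = {'c': 2}
See 'c': counts = {'c': 3}
See 'c': counts = {'c': 4}
See 'a': counts = {'c': 4, 'a': 1}
See 'a': counts = {'c': 4, 'a': 2}

{'c': 4, 'a': 2}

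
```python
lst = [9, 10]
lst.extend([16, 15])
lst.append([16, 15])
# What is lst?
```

After line 1: lst = [9, 10]
After line 2 (extend unpacks [16, 15]): lst = [9, 10, 16, 15]
After line 3 (append adds [16, 15] as single element): lst = [9, 10, 16, 15, [16, 15]]

[9, 10, 16, 15, [16, 15]]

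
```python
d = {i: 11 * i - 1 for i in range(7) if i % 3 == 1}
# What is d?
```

{1: 10, 4: 43}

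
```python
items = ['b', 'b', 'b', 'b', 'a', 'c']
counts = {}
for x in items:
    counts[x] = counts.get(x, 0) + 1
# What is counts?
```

Initial: counts = {}, items = ['b', 'b', 'b', 'b', 'a', 'c']
See 'b': counts = {'b': 1}
See 'b': counts = {'b': 2}
See 'b': counts = {'b': 3}
See 'b': counts = {'b': 4}
See 'a': counts = {'b': 4, 'a': 1}
See 'c': counts = {'b': 4, 'a': 1, 'c': 1}

{'b': 4, 'a': 1, 'c': 1}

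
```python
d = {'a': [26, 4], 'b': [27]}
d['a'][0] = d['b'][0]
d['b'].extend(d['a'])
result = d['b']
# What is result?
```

After line 1: d = {'a': [26, 4], 'b': [27]}
After line 2 (a[0] = b[0] = 27): d = {'a': [27, 4], 'b': [27]}
After line 3 (b.extend(a) appends [27, 4]): d = {'a': [27, 4], 'b': [27, 27, 4]}
After line 4: result = d['b'] = [27, 27, 4]

[27, 27, 4]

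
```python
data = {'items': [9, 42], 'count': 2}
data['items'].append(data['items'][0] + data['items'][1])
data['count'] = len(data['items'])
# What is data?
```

After line 1: data = {'items': [9, 42], 'count': 2}
After line 2 (append 9 + 42 = 51): data = {'items': [9, 42, 51], 'count': 2}
After line 3 (count = len(items) = 3): data = {'items': [9, 42, 51], 'count': 3}

{'items': [9, 42, 51], 'count': 3}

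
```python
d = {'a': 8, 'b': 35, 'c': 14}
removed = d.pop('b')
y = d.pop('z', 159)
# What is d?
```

After line 1: d = {'a': 8, 'b': 35, 'c': 14}
After line 2 (pop 'b' returns 35): d = {'a': 8, 'c': 14}, removed = 35
After line 3 (pop 'z' missing, returns default 159): d = {'a': 8, 'c': 14}, y = 159

{'a': 8, 'c': 14}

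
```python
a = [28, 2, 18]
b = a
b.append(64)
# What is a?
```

After line 1: a = [28, 2, 18]
After line 2 (b = a is an alias, same object): a = [28, 2, 18], b = [28, 2, 18]
After line 3 (b.append mutates the shared list): a = [28, 2, 18, 64], b = [28, 2, 18, 64]

[28, 2, 18, 64]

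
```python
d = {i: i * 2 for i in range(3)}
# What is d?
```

{0: 0, 1: 2, 2: 4}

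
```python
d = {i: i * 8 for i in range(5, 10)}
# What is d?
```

{5: 40, 6: 48, 7: 56, 8: 64, 9: 72}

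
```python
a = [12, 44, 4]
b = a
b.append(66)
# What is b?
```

After line 1: a = [12, 44, 4]
After line 2 (b = a is an alias, same object): a = [12, 44, 4], b = [12, 44, 4]
After line 3 (b.append mutates the shared list): a = [12, 44, 4, 66], b = [12, 44, 4, 66]

[12, 44, 4, 66]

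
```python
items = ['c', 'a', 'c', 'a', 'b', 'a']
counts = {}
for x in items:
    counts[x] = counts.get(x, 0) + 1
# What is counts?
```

Initial: counts = {}, items = ['c', 'a', 'c', 'a', 'b', 'a']
See 'c': counts = {'c': 1}
See 'a': counts = {'c': 1, 'a': 1}
See 'c': counts = {'c': 2, 'a': 1}
See 'a': counts = {'c': 2, 'a': 2}
See 'b': counts = {'c': 2, 'a': 2, 'b': 1}
See 'a': counts = {'c': 2, 'a': 3, 'b': 1}

{'c': 2, 'a': 3, 'b': 1}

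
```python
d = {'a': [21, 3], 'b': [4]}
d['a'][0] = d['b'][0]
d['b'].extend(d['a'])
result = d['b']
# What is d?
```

After line 1: d = {'a': [21, 3], 'b': [4]}
After line 2 (a[0] = b[0] = 4): d = {'a': [4, 3], 'b': [4]}
After line 3 (b.extend(a) appends [4, 3]): d = {'a': [4, 3], 'b': [4, 4, 3]}
After line 4: result = d['b'] = [4, 4, 3]

{'a': [4, 3], 'b': [4, 4, 3]}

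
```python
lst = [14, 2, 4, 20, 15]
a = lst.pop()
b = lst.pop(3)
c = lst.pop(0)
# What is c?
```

After line 1: lst = [14, 2, 4, 20, 15]
After line 2 (pop() -> a = 15): lst = [14, 2, 4, 20]
After line 3 (pop(3) -> b = 20): lst = [14, 2, 4]
After line 4 (pop(0) -> c = 14): lst = [2, 4]

14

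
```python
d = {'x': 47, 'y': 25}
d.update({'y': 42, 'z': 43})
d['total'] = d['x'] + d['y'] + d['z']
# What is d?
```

After line 1: d = {'x': 47, 'y': 25}
After line 2 (y overwritten, z added): d = {'x': 47, 'y': 42, 'z': 43}
After line 3 (total = 47 + 42 + 43 = 132): d = {'x': 47, 'y': 42, 'z': 43, 'total': 132}

{'x': 47, 'y': 42, 'z': 43, 'total': 132}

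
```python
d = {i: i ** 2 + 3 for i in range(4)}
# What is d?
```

{0: 3, 1: 4, 2: 7, 3: 12}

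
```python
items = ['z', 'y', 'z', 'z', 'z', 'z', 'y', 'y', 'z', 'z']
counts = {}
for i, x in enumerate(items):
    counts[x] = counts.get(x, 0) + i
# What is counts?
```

Initial: counts = {}, items = ['z', 'y', 'z', 'z', 'z', 'z', 'y', 'y', 'z', 'z']
i=0, x='z': counts = {'z': 0}
i=1, x='y': counts = {'z': 0, 'y': 1}
i=2, x='z': counts = {'z': 2, 'y': 1}
i=3, x='z': counts = {'z': 5, 'y': 1}
i=4, x='z': counts = {'z': 9, 'y': 1}
i=5, x='z': counts = {'z': 14, 'y': 1}
i=6, x='y': counts = {'z': 14, 'y': 7}
i=7, x='y': counts = {'z': 14, 'y': 14}
i=8, x='z': counts = {'z': 22, 'y': 14}
i=9, x='z': counts = {'z': 31, 'y': 14}

{'z': 31, 'y': 14}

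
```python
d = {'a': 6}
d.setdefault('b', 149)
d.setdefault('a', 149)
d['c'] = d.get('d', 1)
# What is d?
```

After line 1: d = {'a': 6}
After line 2 (setdefault adds 'b'=149): d = {'a': 6, 'b': 149}
After line 3 (setdefault 'a' no-op, already exists): d = {'a': 6, 'b': 149}
After line 4 (get('d', 1) returns default since 'd' not in d): d = {'a': 6, 'b': 149, 'c': 1}

{'a': 6, 'b': 149, 'c': 1}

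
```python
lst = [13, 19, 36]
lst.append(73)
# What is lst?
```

[13, 19, 36, 73]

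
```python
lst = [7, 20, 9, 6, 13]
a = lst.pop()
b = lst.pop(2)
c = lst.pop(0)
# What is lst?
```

After line 1: lst = [7, 20, 9, 6, 13]
After line 2 (pop() -> a = 13): lst = [7, 20, 9, 6]
After line 3 (pop(2) -> b = 9): lst = [7, 20, 6]
After line 4 (pop(0) -> c = 7): lst = [20, 6]

[20, 6]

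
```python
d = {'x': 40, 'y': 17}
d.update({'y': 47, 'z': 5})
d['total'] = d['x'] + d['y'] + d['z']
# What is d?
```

After line 1: d = {'x': 40, 'y': 17}
After line 2 (y overwritten, z added): d = {'x': 40, 'y': 47, 'z': 5}
After line 3 (total = 40 + 47 + 5 = 92): d = {'x': 40, 'y': 47, 'z': 5, 'total': 92}

{'x': 40, 'y': 47, 'z': 5, 'total': 92}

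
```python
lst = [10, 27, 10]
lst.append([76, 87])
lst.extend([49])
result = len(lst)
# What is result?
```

After line 1: lst = [10, 27, 10]
After line 2 (append adds [76, 87] as single element): lst = [10, 27, 10, [76, 87]]
After line 3 (extend unpacks [49], adds 49): lst = [10, 27, 10, [76, 87], 49]
After line 4: result = len(lst) = 5

5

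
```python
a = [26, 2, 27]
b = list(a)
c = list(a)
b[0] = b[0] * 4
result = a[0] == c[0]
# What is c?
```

After line 1: a = [26, 2, 27]
After line 2 (b = list(a), copy): a = [26, 2, 27], b = [26, 2, 27]
After line 3 (c = list(a) is a copy, new object): c = [26, 2, 27]
After line 4 (b[0] = 26 * 4 = 104; only b mutates (copy)): a = [26, 2, 27], b = [104, 2, 27], c = [26, 2, 27]
After line 5 (a[0] = 26, c[0] = 26; result = True)

[26, 2, 27]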